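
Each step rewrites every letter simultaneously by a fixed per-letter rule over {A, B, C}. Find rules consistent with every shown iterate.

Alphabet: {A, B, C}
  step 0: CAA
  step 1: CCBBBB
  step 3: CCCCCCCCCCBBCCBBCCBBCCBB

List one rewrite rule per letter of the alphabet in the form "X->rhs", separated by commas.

A->BB, B->CA, C->CC

  step 0 ⇒ step 1: CAA ⇒ CC·BB·BB
    A ↦ BB
    C ↦ CC
    B ↦ CA  (constrained at step 1)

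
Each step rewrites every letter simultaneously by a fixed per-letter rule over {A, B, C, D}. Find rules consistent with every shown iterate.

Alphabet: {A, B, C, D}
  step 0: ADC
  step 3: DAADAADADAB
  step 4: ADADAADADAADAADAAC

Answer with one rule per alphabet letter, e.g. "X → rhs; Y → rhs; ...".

  step 3 ⇒ step 4: DAADAADADAB ⇒ A·DA·DA·A·DA·DA·A·DA·A·DA·AC
    A ↦ DA
    B ↦ AC
    D ↦ A
    C ↦ B  (constrained at step 0)

A->DA, B->AC, C->B, D->A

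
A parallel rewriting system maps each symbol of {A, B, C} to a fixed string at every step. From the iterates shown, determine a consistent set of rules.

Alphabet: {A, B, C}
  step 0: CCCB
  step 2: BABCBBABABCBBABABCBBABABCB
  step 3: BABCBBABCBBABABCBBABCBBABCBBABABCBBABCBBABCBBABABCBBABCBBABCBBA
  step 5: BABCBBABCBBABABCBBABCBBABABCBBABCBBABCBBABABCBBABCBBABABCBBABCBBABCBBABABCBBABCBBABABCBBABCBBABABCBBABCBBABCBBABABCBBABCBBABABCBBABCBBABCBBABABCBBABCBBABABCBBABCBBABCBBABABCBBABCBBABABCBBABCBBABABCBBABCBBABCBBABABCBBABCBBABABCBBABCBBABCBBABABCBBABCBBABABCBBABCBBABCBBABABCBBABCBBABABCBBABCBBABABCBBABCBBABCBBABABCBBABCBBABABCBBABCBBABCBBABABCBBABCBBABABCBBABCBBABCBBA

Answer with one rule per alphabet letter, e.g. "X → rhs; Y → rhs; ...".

  step 2 ⇒ step 3: BABCBBABABCBBABABCBBABABCB ⇒ BA·BCB·BA·BCB·BA·BA·BCB·BA·BCB·BA·BCB·BA·BA·BCB·BA·BCB·BA·BCB·BA·BA·BCB·BA·BCB·BA·BCB·BA
    A ↦ BCB
    B ↦ BA
    C ↦ BCB

A->BCB, B->BA, C->BCB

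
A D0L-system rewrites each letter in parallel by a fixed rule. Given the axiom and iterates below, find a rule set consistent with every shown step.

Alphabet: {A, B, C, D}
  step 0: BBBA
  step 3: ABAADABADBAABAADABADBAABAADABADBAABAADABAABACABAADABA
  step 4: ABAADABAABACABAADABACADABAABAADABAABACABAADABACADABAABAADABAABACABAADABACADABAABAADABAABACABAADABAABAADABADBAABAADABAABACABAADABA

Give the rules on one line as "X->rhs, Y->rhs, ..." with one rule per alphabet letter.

A->ABA, B->AD, C->DBA, D->C

  step 3 ⇒ step 4: ABAADABADBAABAADABADBAABAADABADBAABAADABAABACABAADABA ⇒ ABA·AD·ABA·ABA·C·ABA·AD·ABA·C·AD·ABA·ABA·AD·ABA·ABA·C·ABA·AD·ABA·C·AD·ABA·ABA·AD·ABA·ABA·C·ABA·AD·ABA·C·AD·ABA·ABA·AD·ABA·ABA·C·ABA·AD·ABA·ABA·AD·ABA·DBA·ABA·AD·ABA·ABA·C·ABA·AD·ABA
    A ↦ ABA
    B ↦ AD
    C ↦ DBA
    D ↦ C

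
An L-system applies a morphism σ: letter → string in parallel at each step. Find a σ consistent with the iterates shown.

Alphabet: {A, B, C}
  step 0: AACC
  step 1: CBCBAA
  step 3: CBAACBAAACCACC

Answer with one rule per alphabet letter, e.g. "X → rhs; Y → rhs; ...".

A->CB, B->CC, C->A

  step 0 ⇒ step 1: AACC ⇒ CB·CB·A·A
    A ↦ CB
    C ↦ A
    B ↦ CC  (constrained at step 1)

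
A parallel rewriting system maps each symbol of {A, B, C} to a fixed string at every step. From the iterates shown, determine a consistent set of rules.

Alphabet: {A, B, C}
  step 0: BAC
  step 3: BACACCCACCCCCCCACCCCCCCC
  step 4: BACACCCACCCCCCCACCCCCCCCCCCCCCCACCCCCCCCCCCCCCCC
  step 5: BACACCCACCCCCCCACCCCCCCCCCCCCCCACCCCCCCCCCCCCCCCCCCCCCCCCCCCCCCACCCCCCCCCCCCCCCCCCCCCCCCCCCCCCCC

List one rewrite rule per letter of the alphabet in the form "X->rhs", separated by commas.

A->CA, B->BA, C->CC

  step 4 ⇒ step 5: BACACCCACCCCCCCACCCCCCCCCCCCCCCACCCCCCCCCCCCCCCC ⇒ BA·CA·CC·CA·CC·CC·CC·CA·CC·CC·CC·CC·CC·CC·CC·CA·CC·CC·CC·CC·CC·CC·CC·CC·CC·CC·CC·CC·CC·CC·CC·CA·CC·CC·CC·CC·CC·CC·CC·CC·CC·CC·CC·CC·CC·CC·CC·CC
    A ↦ CA
    B ↦ BA
    C ↦ CC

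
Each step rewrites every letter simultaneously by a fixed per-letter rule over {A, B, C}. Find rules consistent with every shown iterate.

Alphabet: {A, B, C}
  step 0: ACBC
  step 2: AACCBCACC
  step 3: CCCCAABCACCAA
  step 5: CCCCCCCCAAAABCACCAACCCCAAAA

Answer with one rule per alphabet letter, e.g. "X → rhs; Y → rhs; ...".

  step 2 ⇒ step 3: AACCBCACC ⇒ CC·CC·A·A·BC·A·CC·A·A
    A ↦ CC
    B ↦ BC
    C ↦ A

A->CC, B->BC, C->A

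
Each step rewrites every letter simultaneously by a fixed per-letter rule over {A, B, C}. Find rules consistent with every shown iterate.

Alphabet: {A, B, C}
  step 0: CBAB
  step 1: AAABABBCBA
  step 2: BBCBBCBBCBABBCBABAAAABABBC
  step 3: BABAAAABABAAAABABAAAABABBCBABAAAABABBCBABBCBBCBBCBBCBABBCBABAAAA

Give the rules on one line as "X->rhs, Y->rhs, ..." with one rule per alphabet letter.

A->BBC, B->BA, C->AAA

  step 2 ⇒ step 3: BBCBBCBBCBABBCBABAAAABABBC ⇒ BA·BA·AAA·BA·BA·AAA·BA·BA·AAA·BA·BBC·BA·BA·AAA·BA·BBC·BA·BBC·BBC·BBC·BBC·BA·BBC·BA·BA·AAA
    A ↦ BBC
    B ↦ BA
    C ↦ AAA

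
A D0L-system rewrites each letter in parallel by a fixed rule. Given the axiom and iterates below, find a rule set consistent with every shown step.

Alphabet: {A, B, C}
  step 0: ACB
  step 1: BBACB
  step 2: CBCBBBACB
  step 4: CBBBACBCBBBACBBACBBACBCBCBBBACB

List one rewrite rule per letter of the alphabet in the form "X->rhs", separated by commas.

A->B, B->CB, C->BA

  step 1 ⇒ step 2: BBACB ⇒ CB·CB·B·BA·CB
    A ↦ B
    B ↦ CB
    C ↦ BA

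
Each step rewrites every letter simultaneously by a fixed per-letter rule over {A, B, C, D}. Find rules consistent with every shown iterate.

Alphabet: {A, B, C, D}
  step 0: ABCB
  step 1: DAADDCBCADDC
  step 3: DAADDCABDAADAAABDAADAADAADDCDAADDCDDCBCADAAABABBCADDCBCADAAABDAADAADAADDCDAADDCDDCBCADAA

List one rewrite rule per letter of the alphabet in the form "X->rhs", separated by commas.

  step 0 ⇒ step 1: ABCB ⇒ DAA·DDC·BCA·DDC
    A ↦ DAA
    B ↦ DDC
    C ↦ BCA
    D ↦ AB  (constrained at step 1)

A->DAA, B->DDC, C->BCA, D->AB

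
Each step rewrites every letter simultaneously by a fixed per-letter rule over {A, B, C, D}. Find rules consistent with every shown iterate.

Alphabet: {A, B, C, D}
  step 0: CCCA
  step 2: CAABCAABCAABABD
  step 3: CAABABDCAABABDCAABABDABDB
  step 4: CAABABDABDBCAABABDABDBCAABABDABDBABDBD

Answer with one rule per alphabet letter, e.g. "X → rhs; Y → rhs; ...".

  step 3 ⇒ step 4: CAABABDCAABABDCAABABDABDB ⇒ CA·AB·AB·D·AB·D·B·CA·AB·AB·D·AB·D·B·CA·AB·AB·D·AB·D·B·AB·D·B·D
    A ↦ AB
    B ↦ D
    C ↦ CA
    D ↦ B

A->AB, B->D, C->CA, D->B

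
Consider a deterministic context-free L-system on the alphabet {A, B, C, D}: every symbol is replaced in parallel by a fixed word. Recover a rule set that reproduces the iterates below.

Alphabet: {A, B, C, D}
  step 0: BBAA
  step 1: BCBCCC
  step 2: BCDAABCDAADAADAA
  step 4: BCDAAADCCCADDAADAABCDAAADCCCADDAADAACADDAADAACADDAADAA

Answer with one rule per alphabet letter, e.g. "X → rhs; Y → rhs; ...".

A->C, B->BC, C->DAA, D->AD

  step 1 ⇒ step 2: BCBCCC ⇒ BC·DAA·BC·DAA·DAA·DAA
    B ↦ BC
    C ↦ DAA
  step 0 ⇒ step 1: BBAA ⇒ BC·BC·C·C
    A ↦ C
    D ↦ AD  (constrained at step 2)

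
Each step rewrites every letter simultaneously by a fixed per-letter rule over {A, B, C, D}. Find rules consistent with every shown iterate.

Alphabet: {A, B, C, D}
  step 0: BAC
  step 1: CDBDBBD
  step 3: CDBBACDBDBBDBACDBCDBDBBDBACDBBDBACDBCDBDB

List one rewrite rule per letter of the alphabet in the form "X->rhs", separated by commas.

A->DB, B->CDB, C->BD, D->BA

  step 0 ⇒ step 1: BAC ⇒ CDB·DB·BD
    A ↦ DB
    B ↦ CDB
    C ↦ BD
    D ↦ BA  (constrained at step 1)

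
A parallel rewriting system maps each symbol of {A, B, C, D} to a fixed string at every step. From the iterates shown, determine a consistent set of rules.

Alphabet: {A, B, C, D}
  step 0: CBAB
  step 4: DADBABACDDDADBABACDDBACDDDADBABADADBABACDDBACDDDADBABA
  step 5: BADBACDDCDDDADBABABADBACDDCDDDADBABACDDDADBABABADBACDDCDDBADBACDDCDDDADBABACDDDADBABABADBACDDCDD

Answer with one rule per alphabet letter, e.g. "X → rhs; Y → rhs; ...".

  step 4 ⇒ step 5: DADBABACDDDADBABACDDBACDDDADBABADADBABACDDBACDDDADBABA ⇒ BA·D·BA·CD·D·CD·D·DAD·BA·BA·BA·D·BA·CD·D·CD·D·DAD·BA·BA·CD·D·DAD·BA·BA·BA·D·BA·CD·D·CD·D·BA·D·BA·CD·D·CD·D·DAD·BA·BA·CD·D·DAD·BA·BA·BA·D·BA·CD·D·CD·D
    A ↦ D
    B ↦ CD
    C ↦ DAD
    D ↦ BA

A->D, B->CD, C->DAD, D->BA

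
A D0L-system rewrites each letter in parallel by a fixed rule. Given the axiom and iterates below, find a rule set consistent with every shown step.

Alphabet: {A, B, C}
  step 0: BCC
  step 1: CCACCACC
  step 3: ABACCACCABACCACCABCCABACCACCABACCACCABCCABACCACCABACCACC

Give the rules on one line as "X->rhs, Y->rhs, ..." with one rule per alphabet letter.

  step 0 ⇒ step 1: BCC ⇒ CC·ACC·ACC
    B ↦ CC
    C ↦ ACC
    A ↦ AB  (constrained at step 1)

A->AB, B->CC, C->ACC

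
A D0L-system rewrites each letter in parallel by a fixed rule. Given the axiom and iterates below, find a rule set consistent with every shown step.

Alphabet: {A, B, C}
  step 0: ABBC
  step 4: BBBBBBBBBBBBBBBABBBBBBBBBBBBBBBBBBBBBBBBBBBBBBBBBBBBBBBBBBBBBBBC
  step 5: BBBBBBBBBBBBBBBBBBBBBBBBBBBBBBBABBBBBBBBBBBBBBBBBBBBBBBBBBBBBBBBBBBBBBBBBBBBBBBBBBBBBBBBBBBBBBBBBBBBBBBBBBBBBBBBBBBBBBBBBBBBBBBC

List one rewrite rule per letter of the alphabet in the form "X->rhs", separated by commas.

A->BA, B->BB, C->BC

  step 4 ⇒ step 5: BBBBBBBBBBBBBBBABBBBBBBBBBBBBBBBBBBBBBBBBBBBBBBBBBBBBBBBBBBBBBBC ⇒ BB·BB·BB·BB·BB·BB·BB·BB·BB·BB·BB·BB·BB·BB·BB·BA·BB·BB·BB·BB·BB·BB·BB·BB·BB·BB·BB·BB·BB·BB·BB·BB·BB·BB·BB·BB·BB·BB·BB·BB·BB·BB·BB·BB·BB·BB·BB·BB·BB·BB·BB·BB·BB·BB·BB·BB·BB·BB·BB·BB·BB·BB·BB·BC
    A ↦ BA
    B ↦ BB
    C ↦ BC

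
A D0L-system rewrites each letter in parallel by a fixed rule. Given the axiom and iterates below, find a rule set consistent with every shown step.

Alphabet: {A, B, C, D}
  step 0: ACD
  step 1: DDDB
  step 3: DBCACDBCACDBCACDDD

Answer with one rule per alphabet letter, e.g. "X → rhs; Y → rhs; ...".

  step 0 ⇒ step 1: ACD ⇒ D·D·DB
    A ↦ D
    C ↦ D
    D ↦ DB
    B ↦ CAC  (constrained at step 1)

A->D, B->CAC, C->D, D->DB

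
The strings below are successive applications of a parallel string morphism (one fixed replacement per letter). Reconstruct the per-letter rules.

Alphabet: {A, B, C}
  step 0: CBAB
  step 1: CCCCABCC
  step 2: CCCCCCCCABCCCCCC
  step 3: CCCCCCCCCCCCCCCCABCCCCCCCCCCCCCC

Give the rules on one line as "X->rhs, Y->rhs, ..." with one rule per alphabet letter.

A->AB, B->CC, C->CC

  step 2 ⇒ step 3: CCCCCCCCABCCCCCC ⇒ CC·CC·CC·CC·CC·CC·CC·CC·AB·CC·CC·CC·CC·CC·CC·CC
    A ↦ AB
    B ↦ CC
    C ↦ CC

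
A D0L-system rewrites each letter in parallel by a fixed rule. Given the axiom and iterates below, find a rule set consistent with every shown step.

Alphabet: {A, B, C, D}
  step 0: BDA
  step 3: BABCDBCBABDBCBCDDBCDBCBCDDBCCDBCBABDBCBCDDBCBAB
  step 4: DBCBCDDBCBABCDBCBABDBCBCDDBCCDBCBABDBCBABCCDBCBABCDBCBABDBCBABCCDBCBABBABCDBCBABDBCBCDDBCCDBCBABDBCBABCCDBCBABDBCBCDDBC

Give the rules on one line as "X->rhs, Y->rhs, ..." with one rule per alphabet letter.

  step 3 ⇒ step 4: BABCDBCBABDBCBCDDBCDBCBCDDBCCDBCBABDBCBCDDBCBAB ⇒ DBC·BCD·DBC·BAB·C·DBC·BAB·DBC·BCD·DBC·C·DBC·BAB·DBC·BAB·C·C·DBC·BAB·C·DBC·BAB·DBC·BAB·C·C·DBC·BAB·BAB·C·DBC·BAB·DBC·BCD·DBC·C·DBC·BAB·DBC·BAB·C·C·DBC·BAB·DBC·BCD·DBC
    A ↦ BCD
    B ↦ DBC
    C ↦ BAB
    D ↦ C

A->BCD, B->DBC, C->BAB, D->C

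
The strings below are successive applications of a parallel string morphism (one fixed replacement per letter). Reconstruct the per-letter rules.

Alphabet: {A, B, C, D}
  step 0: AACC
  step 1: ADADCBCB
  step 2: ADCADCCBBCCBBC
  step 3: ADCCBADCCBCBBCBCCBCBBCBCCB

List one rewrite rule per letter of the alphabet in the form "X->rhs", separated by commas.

A->AD, B->BC, C->CB, D->C

  step 2 ⇒ step 3: ADCADCCBBCCBBC ⇒ AD·C·CB·AD·C·CB·CB·BC·BC·CB·CB·BC·BC·CB
    A ↦ AD
    B ↦ BC
    C ↦ CB
    D ↦ C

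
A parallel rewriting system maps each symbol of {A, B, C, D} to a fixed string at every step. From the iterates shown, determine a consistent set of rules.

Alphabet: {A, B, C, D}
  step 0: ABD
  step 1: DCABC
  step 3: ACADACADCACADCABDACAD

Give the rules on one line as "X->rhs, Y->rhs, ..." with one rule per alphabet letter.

A->D, B->CAB, C->ACA, D->C

  step 0 ⇒ step 1: ABD ⇒ D·CAB·C
    A ↦ D
    B ↦ CAB
    D ↦ C
    C ↦ ACA  (constrained at step 1)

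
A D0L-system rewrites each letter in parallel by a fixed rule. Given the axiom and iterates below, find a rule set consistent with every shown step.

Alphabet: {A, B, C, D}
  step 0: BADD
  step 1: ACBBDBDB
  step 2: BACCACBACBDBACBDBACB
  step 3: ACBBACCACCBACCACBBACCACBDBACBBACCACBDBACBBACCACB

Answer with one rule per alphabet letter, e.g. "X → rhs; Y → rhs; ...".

  step 2 ⇒ step 3: BACCACBACBDBACBDBACB ⇒ ACB·B·ACC·ACC·B·ACC·ACB·B·ACC·ACB·DB·ACB·B·ACC·ACB·DB·ACB·B·ACC·ACB
    A ↦ B
    B ↦ ACB
    C ↦ ACC
    D ↦ DB

A->B, B->ACB, C->ACC, D->DB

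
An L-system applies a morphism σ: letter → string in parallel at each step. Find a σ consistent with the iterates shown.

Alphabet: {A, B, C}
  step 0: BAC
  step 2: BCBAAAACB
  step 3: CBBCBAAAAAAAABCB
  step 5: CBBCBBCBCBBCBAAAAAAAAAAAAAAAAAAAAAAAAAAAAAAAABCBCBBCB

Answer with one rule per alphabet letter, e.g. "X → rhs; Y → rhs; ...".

A->AA, B->CB, C->B

  step 2 ⇒ step 3: BCBAAAACB ⇒ CB·B·CB·AA·AA·AA·AA·B·CB
    A ↦ AA
    B ↦ CB
    C ↦ B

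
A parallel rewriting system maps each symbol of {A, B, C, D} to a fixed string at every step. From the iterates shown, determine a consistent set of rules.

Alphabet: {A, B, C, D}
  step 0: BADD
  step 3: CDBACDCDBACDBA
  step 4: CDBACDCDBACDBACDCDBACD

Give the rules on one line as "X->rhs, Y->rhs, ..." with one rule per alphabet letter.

  step 3 ⇒ step 4: CDBACDCDBACDBA ⇒ CD·BA·C·D·CD·BA·CD·BA·C·D·CD·BA·C·D
    A ↦ D
    B ↦ C
    C ↦ CD
    D ↦ BA

A->D, B->C, C->CD, D->BA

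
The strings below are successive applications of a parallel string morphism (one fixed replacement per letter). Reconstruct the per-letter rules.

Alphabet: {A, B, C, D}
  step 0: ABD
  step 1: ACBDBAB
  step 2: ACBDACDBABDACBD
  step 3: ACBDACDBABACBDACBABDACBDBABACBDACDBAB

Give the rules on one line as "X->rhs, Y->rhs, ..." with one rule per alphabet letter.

  step 2 ⇒ step 3: ACBDACDBABDACBD ⇒ ACB·DAC·D·BAB·ACB·DAC·BAB·D·ACB·D·BAB·ACB·DAC·D·BAB
    A ↦ ACB
    B ↦ D
    C ↦ DAC
    D ↦ BAB

A->ACB, B->D, C->DAC, D->BAB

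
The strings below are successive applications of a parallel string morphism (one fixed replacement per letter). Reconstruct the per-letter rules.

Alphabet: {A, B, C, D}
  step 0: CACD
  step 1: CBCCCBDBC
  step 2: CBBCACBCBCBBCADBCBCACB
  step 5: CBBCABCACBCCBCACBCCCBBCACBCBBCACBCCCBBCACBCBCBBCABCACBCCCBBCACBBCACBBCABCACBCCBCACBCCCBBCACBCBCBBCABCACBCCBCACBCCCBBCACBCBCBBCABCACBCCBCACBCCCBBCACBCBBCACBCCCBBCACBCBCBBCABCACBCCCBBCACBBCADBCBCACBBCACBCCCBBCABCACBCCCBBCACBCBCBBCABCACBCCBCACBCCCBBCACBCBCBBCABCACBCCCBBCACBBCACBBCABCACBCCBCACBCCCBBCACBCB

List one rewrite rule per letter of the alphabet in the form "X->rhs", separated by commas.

  step 1 ⇒ step 2: CBCCCBDBC ⇒ CB·BCA·CB·CB·CB·BCA·DBC·BCA·CB
    B ↦ BCA
    C ↦ CB
    D ↦ DBC
  step 0 ⇒ step 1: CACD ⇒ CB·CC·CB·DBC
    A ↦ CC

A->CC, B->BCA, C->CB, D->DBC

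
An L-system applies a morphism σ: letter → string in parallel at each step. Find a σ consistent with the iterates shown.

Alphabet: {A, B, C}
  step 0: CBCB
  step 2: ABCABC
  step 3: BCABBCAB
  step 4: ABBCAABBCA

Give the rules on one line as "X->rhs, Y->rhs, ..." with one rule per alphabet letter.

A->BC, B->A, C->B

  step 3 ⇒ step 4: BCABBCAB ⇒ A·B·BC·A·A·B·BC·A
    A ↦ BC
    B ↦ A
    C ↦ B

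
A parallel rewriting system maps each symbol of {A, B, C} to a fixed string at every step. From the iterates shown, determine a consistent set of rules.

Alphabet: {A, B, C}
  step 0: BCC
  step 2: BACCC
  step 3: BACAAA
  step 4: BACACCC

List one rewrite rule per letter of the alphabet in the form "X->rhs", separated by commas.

  step 3 ⇒ step 4: BACAAA ⇒ BA·C·A·C·C·C
    A ↦ C
    B ↦ BA
    C ↦ A

A->C, B->BA, C->A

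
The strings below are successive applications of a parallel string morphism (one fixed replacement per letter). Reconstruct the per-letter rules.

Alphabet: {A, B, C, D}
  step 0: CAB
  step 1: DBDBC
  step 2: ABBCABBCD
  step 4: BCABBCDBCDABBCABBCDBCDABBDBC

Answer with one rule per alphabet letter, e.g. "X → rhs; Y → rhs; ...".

A->BD, B->BC, C->D, D->AB

  step 1 ⇒ step 2: DBDBC ⇒ AB·BC·AB·BC·D
    B ↦ BC
    C ↦ D
    D ↦ AB
  step 0 ⇒ step 1: CAB ⇒ D·BD·BC
    A ↦ BD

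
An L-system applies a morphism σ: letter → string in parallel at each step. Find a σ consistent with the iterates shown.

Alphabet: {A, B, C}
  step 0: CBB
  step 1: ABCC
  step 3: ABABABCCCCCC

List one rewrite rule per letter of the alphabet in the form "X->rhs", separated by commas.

A->CC, B->C, C->AB

  step 0 ⇒ step 1: CBB ⇒ AB·C·C
    B ↦ C
    C ↦ AB
    A ↦ CC  (constrained at step 1)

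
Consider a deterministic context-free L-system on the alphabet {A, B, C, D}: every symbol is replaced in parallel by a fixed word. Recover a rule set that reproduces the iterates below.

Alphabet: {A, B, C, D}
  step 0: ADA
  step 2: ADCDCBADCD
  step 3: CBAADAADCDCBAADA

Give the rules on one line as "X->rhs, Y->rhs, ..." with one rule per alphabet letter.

A->CB, B->CD, C->AD, D->A

  step 2 ⇒ step 3: ADCDCBADCD ⇒ CB·A·AD·A·AD·CD·CB·A·AD·A
    A ↦ CB
    B ↦ CD
    C ↦ AD
    D ↦ A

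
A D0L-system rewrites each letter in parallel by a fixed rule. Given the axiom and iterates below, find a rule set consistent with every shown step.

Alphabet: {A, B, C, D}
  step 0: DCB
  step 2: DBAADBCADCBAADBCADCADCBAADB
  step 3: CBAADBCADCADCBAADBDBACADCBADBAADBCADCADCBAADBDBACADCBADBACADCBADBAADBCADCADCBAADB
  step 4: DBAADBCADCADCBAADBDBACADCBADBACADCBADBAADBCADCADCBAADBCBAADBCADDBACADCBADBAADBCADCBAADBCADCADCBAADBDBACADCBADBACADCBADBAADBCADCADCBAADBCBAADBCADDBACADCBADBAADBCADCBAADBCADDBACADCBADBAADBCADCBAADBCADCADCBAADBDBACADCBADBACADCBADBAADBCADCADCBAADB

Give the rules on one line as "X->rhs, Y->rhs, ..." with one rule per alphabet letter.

A->CAD, B->ADB, C->DBA, D->CBA

  step 3 ⇒ step 4: CBAADBCADCADCBAADBDBACADCBADBAADBCADCADCBAADBDBACADCBADBACADCBADBAADBCADCADCBAADB ⇒ DBA·ADB·CAD·CAD·CBA·ADB·DBA·CAD·CBA·DBA·CAD·CBA·DBA·ADB·CAD·CAD·CBA·ADB·CBA·ADB·CAD·DBA·CAD·CBA·DBA·ADB·CAD·CBA·ADB·CAD·CAD·CBA·ADB·DBA·CAD·CBA·DBA·CAD·CBA·DBA·ADB·CAD·CAD·CBA·ADB·CBA·ADB·CAD·DBA·CAD·CBA·DBA·ADB·CAD·CBA·ADB·CAD·DBA·CAD·CBA·DBA·ADB·CAD·CBA·ADB·CAD·CAD·CBA·ADB·DBA·CAD·CBA·DBA·CAD·CBA·DBA·ADB·CAD·CAD·CBA·ADB
    A ↦ CAD
    B ↦ ADB
    C ↦ DBA
    D ↦ CBA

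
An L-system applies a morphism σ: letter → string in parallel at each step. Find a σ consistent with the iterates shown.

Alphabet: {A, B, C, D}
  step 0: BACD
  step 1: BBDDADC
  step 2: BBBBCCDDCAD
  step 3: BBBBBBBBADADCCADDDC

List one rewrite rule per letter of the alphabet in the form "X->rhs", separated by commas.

  step 2 ⇒ step 3: BBBBCCDDCAD ⇒ BB·BB·BB·BB·AD·AD·C·C·AD·DD·C
    A ↦ DD
    B ↦ BB
    C ↦ AD
    D ↦ C

A->DD, B->BB, C->AD, D->C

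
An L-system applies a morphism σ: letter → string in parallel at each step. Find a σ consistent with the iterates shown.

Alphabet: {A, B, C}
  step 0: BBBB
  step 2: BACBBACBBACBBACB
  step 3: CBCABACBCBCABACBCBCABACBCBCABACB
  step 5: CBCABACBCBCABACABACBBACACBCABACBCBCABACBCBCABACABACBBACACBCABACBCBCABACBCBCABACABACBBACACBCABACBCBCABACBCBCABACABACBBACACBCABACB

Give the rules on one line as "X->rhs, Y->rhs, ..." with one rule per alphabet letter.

A->CA, B->CB, C->BA

  step 2 ⇒ step 3: BACBBACBBACBBACB ⇒ CB·CA·BA·CB·CB·CA·BA·CB·CB·CA·BA·CB·CB·CA·BA·CB
    A ↦ CA
    B ↦ CB
    C ↦ BA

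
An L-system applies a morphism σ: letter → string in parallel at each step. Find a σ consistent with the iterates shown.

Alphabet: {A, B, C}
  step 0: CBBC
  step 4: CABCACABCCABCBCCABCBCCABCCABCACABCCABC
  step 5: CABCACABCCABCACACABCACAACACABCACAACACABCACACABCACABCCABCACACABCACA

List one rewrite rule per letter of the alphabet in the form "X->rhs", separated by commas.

  step 4 ⇒ step 5: CABCACABCCABCBCCABCBCCABCCABCACABCCABC ⇒ CA·BC·A·CA·BC·CA·BC·A·CA·CA·BC·A·CA·A·CA·CA·BC·A·CA·A·CA·CA·BC·A·CA·CA·BC·A·CA·BC·CA·BC·A·CA·CA·BC·A·CA
    A ↦ BC
    B ↦ A
    C ↦ CA

A->BC, B->A, C->CA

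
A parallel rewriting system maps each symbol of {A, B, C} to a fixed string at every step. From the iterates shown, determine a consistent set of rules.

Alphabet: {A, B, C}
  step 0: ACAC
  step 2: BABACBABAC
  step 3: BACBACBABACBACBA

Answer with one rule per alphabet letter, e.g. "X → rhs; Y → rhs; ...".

  step 2 ⇒ step 3: BABACBABAC ⇒ BA·C·BA·C·BA·BA·C·BA·C·BA
    A ↦ C
    B ↦ BA
    C ↦ BA

A->C, B->BA, C->BA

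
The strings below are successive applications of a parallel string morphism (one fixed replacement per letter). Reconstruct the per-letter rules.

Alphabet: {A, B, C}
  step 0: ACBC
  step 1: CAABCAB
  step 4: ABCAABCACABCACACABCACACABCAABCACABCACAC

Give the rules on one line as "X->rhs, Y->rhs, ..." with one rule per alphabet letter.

A->CA, B->C, C->AB

  step 0 ⇒ step 1: ACBC ⇒ CA·AB·C·AB
    A ↦ CA
    B ↦ C
    C ↦ AB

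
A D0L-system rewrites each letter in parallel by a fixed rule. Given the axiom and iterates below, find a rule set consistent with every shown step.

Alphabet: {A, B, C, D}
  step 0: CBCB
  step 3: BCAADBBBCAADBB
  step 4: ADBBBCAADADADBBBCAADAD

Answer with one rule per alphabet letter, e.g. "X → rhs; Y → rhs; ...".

  step 3 ⇒ step 4: BCAADBBBCAADBB ⇒ AD·B·B·B·CA·AD·AD·AD·B·B·B·CA·AD·AD
    A ↦ B
    B ↦ AD
    C ↦ B
    D ↦ CA

A->B, B->AD, C->B, D->CA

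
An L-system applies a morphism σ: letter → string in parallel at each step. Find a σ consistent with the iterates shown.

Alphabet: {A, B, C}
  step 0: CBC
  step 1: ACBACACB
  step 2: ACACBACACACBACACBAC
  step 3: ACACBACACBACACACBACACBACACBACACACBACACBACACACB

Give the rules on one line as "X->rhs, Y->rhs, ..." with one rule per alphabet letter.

A->AC, B->AC, C->ACB

  step 2 ⇒ step 3: ACACBACACACBACACBAC ⇒ AC·ACB·AC·ACB·AC·AC·ACB·AC·ACB·AC·ACB·AC·AC·ACB·AC·ACB·AC·AC·ACB
    A ↦ AC
    B ↦ AC
    C ↦ ACB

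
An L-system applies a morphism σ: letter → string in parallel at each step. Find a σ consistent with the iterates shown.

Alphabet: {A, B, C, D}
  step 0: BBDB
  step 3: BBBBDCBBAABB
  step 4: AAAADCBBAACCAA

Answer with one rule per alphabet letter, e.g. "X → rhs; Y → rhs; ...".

  step 3 ⇒ step 4: BBBBDCBBAABB ⇒ A·A·A·A·DC·BB·A·A·C·C·A·A
    A ↦ C
    B ↦ A
    C ↦ BB
    D ↦ DC

A->C, B->A, C->BB, D->DC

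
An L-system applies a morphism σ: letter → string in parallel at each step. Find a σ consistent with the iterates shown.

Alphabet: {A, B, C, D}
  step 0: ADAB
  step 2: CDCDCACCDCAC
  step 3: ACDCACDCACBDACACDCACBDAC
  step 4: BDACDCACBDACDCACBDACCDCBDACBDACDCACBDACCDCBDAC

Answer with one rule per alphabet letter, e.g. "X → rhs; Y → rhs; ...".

A->BD, B->C, C->AC, D->DC

  step 3 ⇒ step 4: ACDCACDCACBDACACDCACBDAC ⇒ BD·AC·DC·AC·BD·AC·DC·AC·BD·AC·C·DC·BD·AC·BD·AC·DC·AC·BD·AC·C·DC·BD·AC
    A ↦ BD
    B ↦ C
    C ↦ AC
    D ↦ DC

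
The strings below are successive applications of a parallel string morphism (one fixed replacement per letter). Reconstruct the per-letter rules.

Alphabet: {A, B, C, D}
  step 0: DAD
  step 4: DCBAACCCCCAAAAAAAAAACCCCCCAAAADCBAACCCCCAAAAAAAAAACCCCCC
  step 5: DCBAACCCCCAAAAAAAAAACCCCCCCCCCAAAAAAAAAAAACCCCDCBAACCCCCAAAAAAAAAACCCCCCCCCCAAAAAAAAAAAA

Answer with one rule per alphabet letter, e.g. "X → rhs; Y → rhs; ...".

A->C, B->CCC, C->AA, D->DCB

  step 4 ⇒ step 5: DCBAACCCCCAAAAAAAAAACCCCCCAAAADCBAACCCCCAAAAAAAAAACCCCCC ⇒ DCB·AA·CCC·C·C·AA·AA·AA·AA·AA·C·C·C·C·C·C·C·C·C·C·AA·AA·AA·AA·AA·AA·C·C·C·C·DCB·AA·CCC·C·C·AA·AA·AA·AA·AA·C·C·C·C·C·C·C·C·C·C·AA·AA·AA·AA·AA·AA
    A ↦ C
    B ↦ CCC
    C ↦ AA
    D ↦ DCB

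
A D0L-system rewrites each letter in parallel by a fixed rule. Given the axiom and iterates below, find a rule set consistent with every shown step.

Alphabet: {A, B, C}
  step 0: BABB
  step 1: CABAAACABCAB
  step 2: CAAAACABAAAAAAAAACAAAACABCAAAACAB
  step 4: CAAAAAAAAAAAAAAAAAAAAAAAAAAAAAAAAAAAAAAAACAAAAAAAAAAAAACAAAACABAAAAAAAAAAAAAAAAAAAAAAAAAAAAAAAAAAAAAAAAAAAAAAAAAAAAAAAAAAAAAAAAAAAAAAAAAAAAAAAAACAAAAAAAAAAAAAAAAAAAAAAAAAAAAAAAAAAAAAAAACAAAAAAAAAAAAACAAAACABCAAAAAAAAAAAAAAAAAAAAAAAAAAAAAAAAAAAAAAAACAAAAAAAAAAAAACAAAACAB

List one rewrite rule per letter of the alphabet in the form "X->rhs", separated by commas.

  step 1 ⇒ step 2: CABAAACABCAB ⇒ CA·AAA·CAB·AAA·AAA·AAA·CA·AAA·CAB·CA·AAA·CAB
    A ↦ AAA
    B ↦ CAB
    C ↦ CA

A->AAA, B->CAB, C->CA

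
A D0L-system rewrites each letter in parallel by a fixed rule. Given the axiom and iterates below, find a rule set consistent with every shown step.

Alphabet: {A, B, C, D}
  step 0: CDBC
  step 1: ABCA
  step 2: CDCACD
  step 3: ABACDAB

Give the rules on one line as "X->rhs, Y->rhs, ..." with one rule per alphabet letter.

  step 2 ⇒ step 3: CDCACD ⇒ A·B·A·CD·A·B
    A ↦ CD
    C ↦ A
    D ↦ B
  step 0 ⇒ step 1: CDBC ⇒ A·B·C·A
    B ↦ C

A->CD, B->C, C->A, D->B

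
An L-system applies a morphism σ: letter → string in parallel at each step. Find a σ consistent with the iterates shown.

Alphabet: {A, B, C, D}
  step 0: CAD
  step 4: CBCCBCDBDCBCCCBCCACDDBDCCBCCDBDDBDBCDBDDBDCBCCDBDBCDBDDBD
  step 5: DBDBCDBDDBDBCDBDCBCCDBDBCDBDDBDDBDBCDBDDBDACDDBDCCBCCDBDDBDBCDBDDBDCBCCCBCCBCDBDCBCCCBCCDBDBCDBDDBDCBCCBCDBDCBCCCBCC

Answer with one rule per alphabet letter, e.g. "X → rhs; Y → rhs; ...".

A->ACD, B->BC, C->DBD, D->C

  step 4 ⇒ step 5: CBCCBCDBDCBCCCBCCACDDBDCCBCCDBDDBDBCDBDDBDCBCCDBDBCDBDDBD ⇒ DBD·BC·DBD·DBD·BC·DBD·C·BC·C·DBD·BC·DBD·DBD·DBD·BC·DBD·DBD·ACD·DBD·C·C·BC·C·DBD·DBD·BC·DBD·DBD·C·BC·C·C·BC·C·BC·DBD·C·BC·C·C·BC·C·DBD·BC·DBD·DBD·C·BC·C·BC·DBD·C·BC·C·C·BC·C
    A ↦ ACD
    B ↦ BC
    C ↦ DBD
    D ↦ C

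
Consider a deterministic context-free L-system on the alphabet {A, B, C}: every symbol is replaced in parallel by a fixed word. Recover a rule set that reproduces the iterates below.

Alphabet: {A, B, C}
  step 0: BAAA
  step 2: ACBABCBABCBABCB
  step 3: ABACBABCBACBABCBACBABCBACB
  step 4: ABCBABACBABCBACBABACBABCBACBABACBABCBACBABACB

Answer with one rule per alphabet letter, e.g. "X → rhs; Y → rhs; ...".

  step 3 ⇒ step 4: ABACBABCBACBABCBACBABCBACB ⇒ AB·CB·AB·A·CB·AB·CB·A·CB·AB·A·CB·AB·CB·A·CB·AB·A·CB·AB·CB·A·CB·AB·A·CB
    A ↦ AB
    B ↦ CB
    C ↦ A

A->AB, B->CB, C->A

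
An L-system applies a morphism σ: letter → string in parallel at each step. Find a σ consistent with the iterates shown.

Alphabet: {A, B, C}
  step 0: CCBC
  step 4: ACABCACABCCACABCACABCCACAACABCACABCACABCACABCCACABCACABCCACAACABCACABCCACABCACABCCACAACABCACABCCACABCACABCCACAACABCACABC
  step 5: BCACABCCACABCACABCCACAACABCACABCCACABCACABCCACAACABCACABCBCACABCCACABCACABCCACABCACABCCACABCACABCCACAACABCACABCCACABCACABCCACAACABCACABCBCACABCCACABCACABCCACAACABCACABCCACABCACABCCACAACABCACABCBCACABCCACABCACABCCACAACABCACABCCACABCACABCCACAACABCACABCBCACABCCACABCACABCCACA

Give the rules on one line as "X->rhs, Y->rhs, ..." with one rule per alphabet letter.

  step 4 ⇒ step 5: ACABCACABCCACABCACABCCACAACABCACABCACABCACABCCACABCACABCCACAACABCACABCCACABCACABCCACAACABCACABCCACABCACABCCACAACABCACABC ⇒ BC·ACA·BC·C·ACA·BC·ACA·BC·C·ACA·ACA·BC·ACA·BC·C·ACA·BC·ACA·BC·C·ACA·ACA·BC·ACA·BC·BC·ACA·BC·C·ACA·BC·ACA·BC·C·ACA·BC·ACA·BC·C·ACA·BC·ACA·BC·C·ACA·ACA·BC·ACA·BC·C·ACA·BC·ACA·BC·C·ACA·ACA·BC·ACA·BC·BC·ACA·BC·C·ACA·BC·ACA·BC·C·ACA·ACA·BC·ACA·BC·C·ACA·BC·ACA·BC·C·ACA·ACA·BC·ACA·BC·BC·ACA·BC·C·ACA·BC·ACA·BC·C·ACA·ACA·BC·ACA·BC·C·ACA·BC·ACA·BC·C·ACA·ACA·BC·ACA·BC·BC·ACA·BC·C·ACA·BC·ACA·BC·C·ACA
    A ↦ BC
    B ↦ C
    C ↦ ACA

A->BC, B->C, C->ACA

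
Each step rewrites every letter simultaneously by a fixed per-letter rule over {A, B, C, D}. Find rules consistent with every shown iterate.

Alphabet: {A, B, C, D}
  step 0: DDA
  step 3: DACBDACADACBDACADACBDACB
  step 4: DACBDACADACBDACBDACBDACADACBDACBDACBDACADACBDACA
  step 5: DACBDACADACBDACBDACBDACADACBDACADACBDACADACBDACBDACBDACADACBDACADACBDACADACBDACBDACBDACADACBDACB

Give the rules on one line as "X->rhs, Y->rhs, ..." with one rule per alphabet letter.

  step 4 ⇒ step 5: DACBDACADACBDACBDACBDACADACBDACBDACBDACADACBDACA ⇒ DA·CB·DA·CA·DA·CB·DA·CB·DA·CB·DA·CA·DA·CB·DA·CA·DA·CB·DA·CA·DA·CB·DA·CB·DA·CB·DA·CA·DA·CB·DA·CA·DA·CB·DA·CA·DA·CB·DA·CB·DA·CB·DA·CA·DA·CB·DA·CB
    A ↦ CB
    B ↦ CA
    C ↦ DA
    D ↦ DA

A->CB, B->CA, C->DA, D->DA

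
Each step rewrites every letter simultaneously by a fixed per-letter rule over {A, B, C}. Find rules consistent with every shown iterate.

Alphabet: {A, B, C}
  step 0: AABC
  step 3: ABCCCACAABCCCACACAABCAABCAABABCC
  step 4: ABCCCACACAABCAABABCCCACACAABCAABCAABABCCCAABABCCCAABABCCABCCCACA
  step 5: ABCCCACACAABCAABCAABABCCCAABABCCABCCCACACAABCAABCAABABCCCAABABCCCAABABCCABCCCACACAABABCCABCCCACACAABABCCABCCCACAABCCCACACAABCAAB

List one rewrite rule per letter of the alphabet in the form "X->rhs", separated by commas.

A->AB, B->CC, C->CA

  step 4 ⇒ step 5: ABCCCACACAABCAABABCCCACACAABCAABCAABABCCCAABABCCCAABABCCABCCCACA ⇒ AB·CC·CA·CA·CA·AB·CA·AB·CA·AB·AB·CC·CA·AB·AB·CC·AB·CC·CA·CA·CA·AB·CA·AB·CA·AB·AB·CC·CA·AB·AB·CC·CA·AB·AB·CC·AB·CC·CA·CA·CA·AB·AB·CC·AB·CC·CA·CA·CA·AB·AB·CC·AB·CC·CA·CA·AB·CC·CA·CA·CA·AB·CA·AB
    A ↦ AB
    B ↦ CC
    C ↦ CA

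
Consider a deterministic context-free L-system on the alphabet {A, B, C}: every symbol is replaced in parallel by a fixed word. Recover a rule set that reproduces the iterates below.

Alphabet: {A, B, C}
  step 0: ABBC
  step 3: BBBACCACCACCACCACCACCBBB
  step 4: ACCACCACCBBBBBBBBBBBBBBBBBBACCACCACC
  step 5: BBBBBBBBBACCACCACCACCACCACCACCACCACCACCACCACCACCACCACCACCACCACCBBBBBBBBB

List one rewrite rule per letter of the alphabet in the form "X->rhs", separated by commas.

A->B, B->ACC, C->B

  step 4 ⇒ step 5: ACCACCACCBBBBBBBBBBBBBBBBBBACCACCACC ⇒ B·B·B·B·B·B·B·B·B·ACC·ACC·ACC·ACC·ACC·ACC·ACC·ACC·ACC·ACC·ACC·ACC·ACC·ACC·ACC·ACC·ACC·ACC·B·B·B·B·B·B·B·B·B
    A ↦ B
    B ↦ ACC
    C ↦ B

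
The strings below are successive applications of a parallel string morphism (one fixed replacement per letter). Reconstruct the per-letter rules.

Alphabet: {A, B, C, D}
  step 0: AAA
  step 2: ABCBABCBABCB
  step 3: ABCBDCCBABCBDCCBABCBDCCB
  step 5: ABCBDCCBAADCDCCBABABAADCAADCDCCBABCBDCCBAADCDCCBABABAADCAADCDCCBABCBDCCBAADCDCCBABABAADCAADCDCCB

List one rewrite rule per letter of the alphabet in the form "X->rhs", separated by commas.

A->AB, B->CB, C->DC, D->AA

  step 2 ⇒ step 3: ABCBABCBABCB ⇒ AB·CB·DC·CB·AB·CB·DC·CB·AB·CB·DC·CB
    A ↦ AB
    B ↦ CB
    C ↦ DC
    D ↦ AA  (constrained at step 3)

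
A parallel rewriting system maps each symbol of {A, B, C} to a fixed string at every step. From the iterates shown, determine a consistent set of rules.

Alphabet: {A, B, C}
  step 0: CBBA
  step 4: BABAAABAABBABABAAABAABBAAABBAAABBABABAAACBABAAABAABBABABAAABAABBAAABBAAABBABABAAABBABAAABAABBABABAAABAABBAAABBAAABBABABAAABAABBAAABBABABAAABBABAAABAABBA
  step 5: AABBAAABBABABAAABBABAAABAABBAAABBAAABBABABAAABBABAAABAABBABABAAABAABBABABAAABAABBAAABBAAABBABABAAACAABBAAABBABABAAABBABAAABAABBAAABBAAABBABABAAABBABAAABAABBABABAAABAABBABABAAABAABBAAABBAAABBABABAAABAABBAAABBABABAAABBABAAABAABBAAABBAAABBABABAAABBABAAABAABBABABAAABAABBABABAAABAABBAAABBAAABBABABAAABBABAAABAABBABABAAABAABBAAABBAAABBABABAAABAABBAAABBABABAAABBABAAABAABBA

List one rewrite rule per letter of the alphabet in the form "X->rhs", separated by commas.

A->BA, B->AAB, C->AAC

  step 4 ⇒ step 5: BABAAABAABBABABAAABAABBAAABBAAABBABABAAACBABAAABAABBABABAAABAABBAAABBAAABBABABAAABBABAAABAABBABABAAABAABBAAABBAAABBABABAAABAABBAAABBABABAAABBABAAABAABBA ⇒ AAB·BA·AAB·BA·BA·BA·AAB·BA·BA·AAB·AAB·BA·AAB·BA·AAB·BA·BA·BA·AAB·BA·BA·AAB·AAB·BA·BA·BA·AAB·AAB·BA·BA·BA·AAB·AAB·BA·AAB·BA·AAB·BA·BA·BA·AAC·AAB·BA·AAB·BA·BA·BA·AAB·BA·BA·AAB·AAB·BA·AAB·BA·AAB·BA·BA·BA·AAB·BA·BA·AAB·AAB·BA·BA·BA·AAB·AAB·BA·BA·BA·AAB·AAB·BA·AAB·BA·AAB·BA·BA·BA·AAB·AAB·BA·AAB·BA·BA·BA·AAB·BA·BA·AAB·AAB·BA·AAB·BA·AAB·BA·BA·BA·AAB·BA·BA·AAB·AAB·BA·BA·BA·AAB·AAB·BA·BA·BA·AAB·AAB·BA·AAB·BA·AAB·BA·BA·BA·AAB·BA·BA·AAB·AAB·BA·BA·BA·AAB·AAB·BA·AAB·BA·AAB·BA·BA·BA·AAB·AAB·BA·AAB·BA·BA·BA·AAB·BA·BA·AAB·AAB·BA
    A ↦ BA
    B ↦ AAB
    C ↦ AAC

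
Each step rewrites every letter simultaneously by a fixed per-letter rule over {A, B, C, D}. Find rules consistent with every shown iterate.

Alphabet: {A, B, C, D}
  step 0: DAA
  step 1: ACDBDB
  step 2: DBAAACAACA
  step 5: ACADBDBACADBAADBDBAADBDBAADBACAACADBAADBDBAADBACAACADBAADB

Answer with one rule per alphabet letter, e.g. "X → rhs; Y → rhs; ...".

  step 1 ⇒ step 2: ACDBDB ⇒ DB·AA·AC·A·AC·A
    A ↦ DB
    B ↦ A
    C ↦ AA
    D ↦ AC

A->DB, B->A, C->AA, D->AC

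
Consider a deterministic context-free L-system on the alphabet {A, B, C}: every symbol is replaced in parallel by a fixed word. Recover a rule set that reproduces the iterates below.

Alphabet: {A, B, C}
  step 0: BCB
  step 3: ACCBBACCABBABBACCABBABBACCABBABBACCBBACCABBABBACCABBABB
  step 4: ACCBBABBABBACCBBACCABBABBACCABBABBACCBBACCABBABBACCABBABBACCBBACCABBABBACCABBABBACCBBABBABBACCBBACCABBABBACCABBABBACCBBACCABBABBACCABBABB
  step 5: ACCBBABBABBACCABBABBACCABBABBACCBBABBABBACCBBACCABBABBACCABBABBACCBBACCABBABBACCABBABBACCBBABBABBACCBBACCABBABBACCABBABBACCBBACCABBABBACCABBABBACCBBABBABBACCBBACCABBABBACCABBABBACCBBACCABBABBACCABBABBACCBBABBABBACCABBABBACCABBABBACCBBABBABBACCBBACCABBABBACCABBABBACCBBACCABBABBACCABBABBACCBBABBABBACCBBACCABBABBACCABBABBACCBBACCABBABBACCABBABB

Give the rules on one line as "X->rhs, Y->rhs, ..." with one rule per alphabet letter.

  step 4 ⇒ step 5: ACCBBABBABBACCBBACCABBABBACCABBABBACCBBACCABBABBACCABBABBACCBBACCABBABBACCABBABBACCBBABBABBACCBBACCABBABBACCABBABBACCBBACCABBABBACCABBABB ⇒ ACC·B·B·ABB·ABB·ACC·ABB·ABB·ACC·ABB·ABB·ACC·B·B·ABB·ABB·ACC·B·B·ACC·ABB·ABB·ACC·ABB·ABB·ACC·B·B·ACC·ABB·ABB·ACC·ABB·ABB·ACC·B·B·ABB·ABB·ACC·B·B·ACC·ABB·ABB·ACC·ABB·ABB·ACC·B·B·ACC·ABB·ABB·ACC·ABB·ABB·ACC·B·B·ABB·ABB·ACC·B·B·ACC·ABB·ABB·ACC·ABB·ABB·ACC·B·B·ACC·ABB·ABB·ACC·ABB·ABB·ACC·B·B·ABB·ABB·ACC·ABB·ABB·ACC·ABB·ABB·ACC·B·B·ABB·ABB·ACC·B·B·ACC·ABB·ABB·ACC·ABB·ABB·ACC·B·B·ACC·ABB·ABB·ACC·ABB·ABB·ACC·B·B·ABB·ABB·ACC·B·B·ACC·ABB·ABB·ACC·ABB·ABB·ACC·B·B·ACC·ABB·ABB·ACC·ABB·ABB
    A ↦ ACC
    B ↦ ABB
    C ↦ B

A->ACC, B->ABB, C->B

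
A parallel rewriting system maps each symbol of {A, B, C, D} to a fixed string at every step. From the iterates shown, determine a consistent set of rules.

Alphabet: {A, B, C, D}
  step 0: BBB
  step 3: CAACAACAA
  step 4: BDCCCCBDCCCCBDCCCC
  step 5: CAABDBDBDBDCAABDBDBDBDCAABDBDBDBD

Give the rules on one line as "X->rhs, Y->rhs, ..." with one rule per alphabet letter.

A->CC, B->C, C->BD, D->AA

  step 4 ⇒ step 5: BDCCCCBDCCCCBDCCCC ⇒ C·AA·BD·BD·BD·BD·C·AA·BD·BD·BD·BD·C·AA·BD·BD·BD·BD
    B ↦ C
    C ↦ BD
    D ↦ AA
  step 3 ⇒ step 4: CAACAACAA ⇒ BD·CC·CC·BD·CC·CC·BD·CC·CC
    A ↦ CC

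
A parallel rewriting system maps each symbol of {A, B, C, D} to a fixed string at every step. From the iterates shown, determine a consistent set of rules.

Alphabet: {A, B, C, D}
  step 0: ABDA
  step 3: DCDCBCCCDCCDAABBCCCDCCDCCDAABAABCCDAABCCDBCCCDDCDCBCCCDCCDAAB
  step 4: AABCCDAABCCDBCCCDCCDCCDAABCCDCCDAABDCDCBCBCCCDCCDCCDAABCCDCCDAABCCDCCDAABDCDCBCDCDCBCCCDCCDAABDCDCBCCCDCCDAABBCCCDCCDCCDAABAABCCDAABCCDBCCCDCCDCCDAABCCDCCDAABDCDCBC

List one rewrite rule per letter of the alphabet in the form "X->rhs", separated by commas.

  step 3 ⇒ step 4: DCDCBCCCDCCDAABBCCCDCCDCCDAABAABCCDAABCCDBCCCDDCDCBCCCDCCDAAB ⇒ AAB·CCD·AAB·CCD·BC·CCD·CCD·CCD·AAB·CCD·CCD·AAB·DC·DC·BC·BC·CCD·CCD·CCD·AAB·CCD·CCD·AAB·CCD·CCD·AAB·DC·DC·BC·DC·DC·BC·CCD·CCD·AAB·DC·DC·BC·CCD·CCD·AAB·BC·CCD·CCD·CCD·AAB·AAB·CCD·AAB·CCD·BC·CCD·CCD·CCD·AAB·CCD·CCD·AAB·DC·DC·BC
    A ↦ DC
    B ↦ BC
    C ↦ CCD
    D ↦ AAB

A->DC, B->BC, C->CCD, D->AAB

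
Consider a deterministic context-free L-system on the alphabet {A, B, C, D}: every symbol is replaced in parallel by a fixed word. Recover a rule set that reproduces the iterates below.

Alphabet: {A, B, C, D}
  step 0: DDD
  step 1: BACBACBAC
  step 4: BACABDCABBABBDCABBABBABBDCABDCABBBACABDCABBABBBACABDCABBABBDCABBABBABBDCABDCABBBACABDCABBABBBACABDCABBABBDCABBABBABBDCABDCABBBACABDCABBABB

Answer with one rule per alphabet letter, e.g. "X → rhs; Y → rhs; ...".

  step 0 ⇒ step 1: DDD ⇒ BAC·BAC·BAC
    D ↦ BAC
    A ↦ DC  (constrained at step 1)
    B ↦ ABB  (constrained at step 1)
    C ↦ AB  (constrained at step 1)

A->DC, B->ABB, C->AB, D->BAC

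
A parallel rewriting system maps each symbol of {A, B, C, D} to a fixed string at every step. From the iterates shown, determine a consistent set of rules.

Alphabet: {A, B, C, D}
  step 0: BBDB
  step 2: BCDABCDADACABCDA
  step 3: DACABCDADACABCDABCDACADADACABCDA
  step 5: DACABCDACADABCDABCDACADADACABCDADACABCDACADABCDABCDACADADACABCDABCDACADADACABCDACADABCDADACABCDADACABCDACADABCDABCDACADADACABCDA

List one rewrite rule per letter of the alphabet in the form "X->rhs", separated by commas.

  step 2 ⇒ step 3: BCDABCDADACABCDA ⇒ DA·CA·BC·DA·DA·CA·BC·DA·BC·DA·CA·DA·DA·CA·BC·DA
    A ↦ DA
    B ↦ DA
    C ↦ CA
    D ↦ BC

A->DA, B->DA, C->CA, D->BC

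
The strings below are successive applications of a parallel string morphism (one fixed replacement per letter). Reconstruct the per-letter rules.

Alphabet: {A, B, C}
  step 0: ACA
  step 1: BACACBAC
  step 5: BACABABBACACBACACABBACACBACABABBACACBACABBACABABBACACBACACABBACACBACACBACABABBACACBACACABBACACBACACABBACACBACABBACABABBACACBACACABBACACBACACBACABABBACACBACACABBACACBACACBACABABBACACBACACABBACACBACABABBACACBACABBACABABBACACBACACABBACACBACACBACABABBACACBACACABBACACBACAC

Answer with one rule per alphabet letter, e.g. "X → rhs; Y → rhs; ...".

  step 0 ⇒ step 1: ACA ⇒ BAC·AC·BAC
    A ↦ BAC
    C ↦ AC
    B ↦ AB  (constrained at step 1)

A->BAC, B->AB, C->AC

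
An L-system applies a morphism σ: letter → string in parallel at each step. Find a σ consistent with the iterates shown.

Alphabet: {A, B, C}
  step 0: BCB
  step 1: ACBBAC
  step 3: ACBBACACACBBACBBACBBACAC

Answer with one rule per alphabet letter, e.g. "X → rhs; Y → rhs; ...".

A->AC, B->AC, C->BB

  step 0 ⇒ step 1: BCB ⇒ AC·BB·AC
    B ↦ AC
    C ↦ BB
    A ↦ AC  (constrained at step 1)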